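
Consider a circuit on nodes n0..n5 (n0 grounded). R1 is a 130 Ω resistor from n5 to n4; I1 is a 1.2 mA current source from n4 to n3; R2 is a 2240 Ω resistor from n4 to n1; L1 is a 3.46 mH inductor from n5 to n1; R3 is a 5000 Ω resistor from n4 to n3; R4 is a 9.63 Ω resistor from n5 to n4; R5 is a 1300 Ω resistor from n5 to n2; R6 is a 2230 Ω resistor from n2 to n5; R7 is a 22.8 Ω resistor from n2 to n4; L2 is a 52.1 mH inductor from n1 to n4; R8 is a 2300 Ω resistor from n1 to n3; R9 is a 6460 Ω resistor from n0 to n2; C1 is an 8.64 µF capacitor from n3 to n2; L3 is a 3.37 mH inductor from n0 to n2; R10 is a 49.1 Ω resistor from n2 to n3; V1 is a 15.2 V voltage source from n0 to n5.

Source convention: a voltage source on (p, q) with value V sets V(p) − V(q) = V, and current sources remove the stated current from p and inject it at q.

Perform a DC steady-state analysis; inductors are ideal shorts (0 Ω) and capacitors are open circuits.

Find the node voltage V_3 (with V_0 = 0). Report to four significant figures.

-0.4023 V

Element admittances at DC:
  Y(R1) = 0.007692 S between n5,n4
  I1: injects 0.0012 A into n3 (from n4)
  Y(R2) = 0.0004464 S between n4,n1
  L1: short n5↔n1 (DC inductor)
  Y(R3) = 0.0002000 S between n4,n3
  Y(R4) = 0.1038 S between n5,n4
  Y(R5) = 0.0007692 S between n5,n2
  Y(R6) = 0.0004484 S between n2,n5
  Y(R7) = 0.04386 S between n2,n4
  L2: short n1↔n4 (DC inductor)
  Y(R8) = 0.0004348 S between n1,n3
  Y(R9) = 0.0001548 S between n0,n2
  Y(C1) = 0.000 S between n3,n2
  L3: short n0↔n2 (DC inductor)
  Y(R10) = 0.02037 S between n2,n3
  V1: constraint V(n0)−V(n5) = 15.2
Assemble and solve the 9×9 MNA system:
  V(n1)=-15.20  V(n2)=0.000  V(n3)=-0.4023  V(n4)=-15.20  V(n5)=-15.20
  i(L1)=-0.6749  i(L2)=-0.6684  i(L3)=0.6934  i(V1)=-0.6934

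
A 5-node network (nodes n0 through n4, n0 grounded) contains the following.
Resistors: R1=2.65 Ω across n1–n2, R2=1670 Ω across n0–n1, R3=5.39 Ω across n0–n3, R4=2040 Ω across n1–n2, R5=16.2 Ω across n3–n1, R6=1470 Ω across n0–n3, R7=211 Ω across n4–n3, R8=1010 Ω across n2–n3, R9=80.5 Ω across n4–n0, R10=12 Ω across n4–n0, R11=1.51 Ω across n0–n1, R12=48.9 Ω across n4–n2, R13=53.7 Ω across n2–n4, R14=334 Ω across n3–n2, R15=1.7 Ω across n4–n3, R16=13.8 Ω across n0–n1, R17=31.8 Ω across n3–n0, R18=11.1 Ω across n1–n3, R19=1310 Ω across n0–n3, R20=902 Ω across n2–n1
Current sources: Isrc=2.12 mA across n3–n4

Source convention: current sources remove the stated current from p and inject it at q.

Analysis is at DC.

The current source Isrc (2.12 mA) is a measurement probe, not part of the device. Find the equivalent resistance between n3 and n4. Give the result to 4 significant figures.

Apply KCL at each of the 4 non-ground nodes and solve the resulting linear system.
Node n1: branches {R1, R2, R4, R5, R11, R16, R18, R20} → V_1 = -5.145e-05
Node n2: branches {R1, R4, R8, R12, R13, R14, R20} → V_2 = 0.0001550
Node n3: branches {R3, R5, R6, R7, R8, R14, R15, R17, R18, R19, Isrc} → V_3 = -0.0008160
Node n4: branches {R7, R9, R10, R12, R13, R15, Isrc} → V_4 = 0.002256

R_eq = 1.449 Ω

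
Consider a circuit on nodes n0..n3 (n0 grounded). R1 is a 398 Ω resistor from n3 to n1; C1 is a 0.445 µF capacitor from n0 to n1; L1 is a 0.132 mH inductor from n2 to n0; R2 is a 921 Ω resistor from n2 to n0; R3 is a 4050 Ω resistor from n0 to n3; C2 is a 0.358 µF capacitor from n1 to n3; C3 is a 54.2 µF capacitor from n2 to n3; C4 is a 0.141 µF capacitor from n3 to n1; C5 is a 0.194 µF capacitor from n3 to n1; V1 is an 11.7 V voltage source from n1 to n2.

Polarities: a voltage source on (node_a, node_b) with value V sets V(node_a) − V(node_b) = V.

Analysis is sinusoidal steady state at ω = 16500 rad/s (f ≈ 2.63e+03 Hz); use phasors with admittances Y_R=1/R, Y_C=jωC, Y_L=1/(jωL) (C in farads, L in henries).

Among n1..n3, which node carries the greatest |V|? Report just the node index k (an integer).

1

Element admittances at ω=16500 rad/s:
  Y(R1) = 0.002513+0.000j S between n3,n1
  Y(C1) = 0.000+0.007342j S between n0,n1
  Y(L1) = 0.000-0.4591j S between n2,n0
  Y(R2) = 0.001086+0.000j S between n2,n0
  Y(R3) = 0.0002469+0.000j S between n0,n3
  Y(C2) = 0.000+0.005907j S between n1,n3
  Y(C3) = 0.000+0.8943j S between n2,n3
  Y(C4) = 0.000+0.002327j S between n3,n1
  Y(C5) = 0.000+0.003201j S between n3,n1
  V1: constraint V(n1)−V(n2) = 11.7
Assemble and solve the 4×4 MNA system:
  V(n1)=11.89-0.0006416j  V(n2)=0.1901-0.0006416j  V(n3)=0.3379-0.03260j
  i(V1)=-0.02866-0.2195j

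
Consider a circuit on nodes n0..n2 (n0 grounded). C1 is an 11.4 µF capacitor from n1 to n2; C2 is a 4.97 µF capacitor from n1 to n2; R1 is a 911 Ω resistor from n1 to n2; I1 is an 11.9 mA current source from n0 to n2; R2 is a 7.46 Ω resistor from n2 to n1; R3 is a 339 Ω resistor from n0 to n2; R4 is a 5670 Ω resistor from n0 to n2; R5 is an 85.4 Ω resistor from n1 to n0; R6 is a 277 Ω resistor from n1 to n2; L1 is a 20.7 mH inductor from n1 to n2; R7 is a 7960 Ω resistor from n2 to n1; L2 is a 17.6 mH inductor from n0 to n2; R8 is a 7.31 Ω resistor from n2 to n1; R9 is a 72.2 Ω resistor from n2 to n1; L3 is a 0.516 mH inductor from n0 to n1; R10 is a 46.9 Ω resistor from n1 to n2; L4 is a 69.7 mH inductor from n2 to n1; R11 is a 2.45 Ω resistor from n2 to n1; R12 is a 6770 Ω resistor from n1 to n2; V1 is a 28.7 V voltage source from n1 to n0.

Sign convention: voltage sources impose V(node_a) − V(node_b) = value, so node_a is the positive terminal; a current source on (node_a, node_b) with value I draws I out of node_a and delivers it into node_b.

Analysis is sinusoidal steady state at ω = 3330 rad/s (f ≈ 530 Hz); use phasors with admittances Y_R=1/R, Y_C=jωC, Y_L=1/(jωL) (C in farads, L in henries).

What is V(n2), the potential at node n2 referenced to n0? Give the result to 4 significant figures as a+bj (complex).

28.61+0.6803j V

MNA unknowns: 2 node voltages V₁..V_2 plus 1 source current (V1)
C1: Y=0.000+0.03796j on G[1,2]
C2: Y=0.000+0.01655j on G[1,2]
R1: Y=0.001098+0.000j on G[1,2]
I1: z[0]−=0.0119, z[2]+=0.0119
R2: Y=0.1340+0.000j on G[2,1]
R3: Y=0.002950+0.000j on G[0,2]
R4: Y=0.0001764+0.000j on G[0,2]
R5: Y=0.01171+0.000j on G[1,0]
R6: Y=0.003610+0.000j on G[1,2]
L1: Y=0.000-0.01451j on G[1,2]
R7: Y=0.0001256+0.000j on G[2,1]
L2: Y=0.000-0.01706j on G[0,2]
R8: Y=0.1368+0.000j on G[2,1]
R9: Y=0.01385+0.000j on G[2,1]
L3: Y=0.000-0.5820j on G[0,1]
R10: Y=0.02132+0.000j on G[1,2]
L4: Y=0.000-0.004308j on G[2,1]
R11: Y=0.4082+0.000j on G[2,1]
R12: Y=0.0001477+0.000j on G[1,2]
V1: row V1−V0=28.7, i_V1 at 1,0
solve → V1=28.70+0.000j, V2=28.61+0.6803j
aux → i_V1=-0.4252+17.19j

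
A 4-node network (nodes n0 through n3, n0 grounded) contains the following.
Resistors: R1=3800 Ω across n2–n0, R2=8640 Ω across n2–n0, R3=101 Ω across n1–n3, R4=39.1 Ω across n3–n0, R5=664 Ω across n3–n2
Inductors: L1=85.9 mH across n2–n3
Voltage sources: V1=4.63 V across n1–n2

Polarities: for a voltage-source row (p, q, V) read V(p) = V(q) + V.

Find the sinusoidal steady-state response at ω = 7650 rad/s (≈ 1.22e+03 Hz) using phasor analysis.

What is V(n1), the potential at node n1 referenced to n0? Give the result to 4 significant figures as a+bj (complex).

Apply KCL at each of the 3 non-ground nodes and solve the resulting linear system.
Node n1: branches {R3, V1} → V_1 = 0.8584-0.4872j
Node n2: branches {R1, L1, R2, R5, V1} → V_2 = -3.772-0.4872j
Node n3: branches {L1, R3, R4, R5} → V_3 = 0.05588+0.007218j
Source currents: i(V1)=-0.007946+0.004895j

0.8584-0.4872j V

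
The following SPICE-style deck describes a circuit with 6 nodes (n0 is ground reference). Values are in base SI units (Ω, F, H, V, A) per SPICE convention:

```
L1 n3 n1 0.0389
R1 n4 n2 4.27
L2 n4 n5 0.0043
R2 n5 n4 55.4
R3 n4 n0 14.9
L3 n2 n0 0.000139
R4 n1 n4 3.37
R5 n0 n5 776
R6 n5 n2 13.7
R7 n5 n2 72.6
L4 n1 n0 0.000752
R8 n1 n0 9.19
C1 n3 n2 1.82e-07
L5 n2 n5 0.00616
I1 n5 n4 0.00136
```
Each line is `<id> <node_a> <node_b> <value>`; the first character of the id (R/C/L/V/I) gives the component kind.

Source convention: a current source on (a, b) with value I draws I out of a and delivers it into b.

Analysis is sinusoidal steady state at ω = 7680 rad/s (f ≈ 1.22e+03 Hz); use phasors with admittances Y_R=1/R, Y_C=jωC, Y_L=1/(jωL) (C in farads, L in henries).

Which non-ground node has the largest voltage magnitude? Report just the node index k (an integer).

5

MNA unknowns: 5 node voltages V₁..V_5
L1: Y=0.000-0.003347j on G[3,1]
R1: Y=0.2342+0.000j on G[4,2]
L2: Y=0.000-0.03028j on G[4,5]
R2: Y=0.01805+0.000j on G[5,4]
R3: Y=0.06711+0.000j on G[4,0]
L3: Y=0.000-0.9368j on G[2,0]
R4: Y=0.2967+0.000j on G[1,4]
R5: Y=0.001289+0.000j on G[0,5]
R6: Y=0.07299+0.000j on G[5,2]
R7: Y=0.01377+0.000j on G[5,2]
L4: Y=0.000-0.1731j on G[1,0]
R8: Y=0.1088+0.000j on G[1,0]
C1: Y=0.000+0.001398j on G[3,2]
L5: Y=0.000-0.02114j on G[2,5]
I1: z[5]−=0.00136, z[4]+=0.00136
solve → V1=0.001145+0.001019j, V2=-4.835e-05-0.0004620j, V3=0.002001+0.002081j, V4=0.002148+0.0007343j, V5=-0.009685-0.005549j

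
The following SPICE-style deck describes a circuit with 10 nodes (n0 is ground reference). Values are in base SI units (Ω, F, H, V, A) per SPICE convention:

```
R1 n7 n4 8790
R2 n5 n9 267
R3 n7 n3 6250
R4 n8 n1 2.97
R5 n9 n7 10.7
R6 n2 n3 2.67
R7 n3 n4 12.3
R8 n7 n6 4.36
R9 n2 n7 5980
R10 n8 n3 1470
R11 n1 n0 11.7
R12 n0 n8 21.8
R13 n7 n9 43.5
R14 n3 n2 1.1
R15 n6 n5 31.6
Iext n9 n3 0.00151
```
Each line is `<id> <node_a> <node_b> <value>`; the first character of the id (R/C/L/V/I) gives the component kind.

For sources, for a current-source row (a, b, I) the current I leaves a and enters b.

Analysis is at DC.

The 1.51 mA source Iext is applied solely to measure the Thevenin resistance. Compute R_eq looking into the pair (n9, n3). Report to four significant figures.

R_eq = 2277. Ω

Element admittances at DC:
  Y(R1) = 0.0001138 S between n7,n4
  Y(R2) = 0.003745 S between n5,n9
  Y(R3) = 0.0001600 S between n7,n3
  Y(R4) = 0.3367 S between n8,n1
  Y(R5) = 0.09346 S between n9,n7
  Y(R6) = 0.3745 S between n2,n3
  Y(R7) = 0.08130 S between n3,n4
  Y(R8) = 0.2294 S between n7,n6
  Y(R9) = 0.0001672 S between n2,n7
  Y(R10) = 0.0006803 S between n8,n3
  Y(R11) = 0.08547 S between n1,n0
  Y(R12) = 0.04587 S between n0,n8
  Y(R13) = 0.02299 S between n7,n9
  Y(R14) = 0.9091 S between n3,n2
  Y(R15) = 0.03165 S between n6,n5
  Iext: injects 0.00151 A into n3 (from n9)
Assemble and solve the 9×9 MNA system:
  V(n1)=0.000  V(n2)=-0.0004462  V(n3)=0.000  V(n4)=-0.004787  V(n5)=-3.427  V(n6)=-3.426  V(n7)=-3.426  V(n8)=0.000  V(n9)=-3.438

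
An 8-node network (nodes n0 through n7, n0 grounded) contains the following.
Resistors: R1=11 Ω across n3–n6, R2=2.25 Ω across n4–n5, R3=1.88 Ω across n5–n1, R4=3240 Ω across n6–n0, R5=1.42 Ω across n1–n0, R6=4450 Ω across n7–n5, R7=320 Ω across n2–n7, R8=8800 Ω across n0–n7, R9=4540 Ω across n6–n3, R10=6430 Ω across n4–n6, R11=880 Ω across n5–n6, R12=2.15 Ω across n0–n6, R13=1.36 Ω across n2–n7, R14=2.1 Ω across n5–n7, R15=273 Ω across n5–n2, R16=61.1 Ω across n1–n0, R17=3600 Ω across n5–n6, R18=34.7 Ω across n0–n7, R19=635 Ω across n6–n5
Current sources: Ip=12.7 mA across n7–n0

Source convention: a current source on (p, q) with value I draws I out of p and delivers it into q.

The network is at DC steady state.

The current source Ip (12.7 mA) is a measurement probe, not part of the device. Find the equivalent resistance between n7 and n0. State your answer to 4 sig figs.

MNA unknowns: 7 node voltages V₁..V_7
R1: Y=0.09091 on G[3,6]
R2: Y=0.4444 on G[4,5]
R3: Y=0.5319 on G[5,1]
R4: Y=0.0003086 on G[6,0]
R5: Y=0.7042 on G[1,0]
R6: Y=0.0002247 on G[7,5]
R7: Y=0.003125 on G[2,7]
R8: Y=0.0001136 on G[0,7]
R9: Y=0.0002203 on G[6,3]
R10: Y=0.0001555 on G[4,6]
R11: Y=0.001136 on G[5,6]
R12: Y=0.4651 on G[0,6]
R13: Y=0.7353 on G[2,7]
R14: Y=0.4762 on G[5,7]
R15: Y=0.003663 on G[5,2]
R16: Y=0.01637 on G[1,0]
R17: Y=0.0002778 on G[5,6]
R18: Y=0.02882 on G[0,7]
R19: Y=0.001575 on G[6,5]
Ip: z[7]−=0.0127, z[0]+=0.0127
solve → V1=-0.01512, V2=-0.05842, V3=-0.0002389, V4=-0.03559, V5=-0.03560, V6=-0.0002389, V7=-0.05853

R_eq = 4.609 Ω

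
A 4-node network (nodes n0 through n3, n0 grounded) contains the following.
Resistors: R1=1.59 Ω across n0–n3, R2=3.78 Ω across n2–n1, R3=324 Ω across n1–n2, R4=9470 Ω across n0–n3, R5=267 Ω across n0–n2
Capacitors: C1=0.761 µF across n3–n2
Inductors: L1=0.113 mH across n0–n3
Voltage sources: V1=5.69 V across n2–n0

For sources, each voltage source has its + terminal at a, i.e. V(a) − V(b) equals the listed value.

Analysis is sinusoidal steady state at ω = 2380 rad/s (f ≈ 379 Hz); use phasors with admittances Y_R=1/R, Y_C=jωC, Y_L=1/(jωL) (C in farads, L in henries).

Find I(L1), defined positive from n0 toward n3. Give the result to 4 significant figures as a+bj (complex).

-0.001697-0.01002j A

Element admittances at ω=2380 rad/s:
  Y(R1) = 0.6289+0.000j S between n0,n3
  Y(R2) = 0.2646+0.000j S between n2,n1
  Y(R3) = 0.003086+0.000j S between n1,n2
  Y(R4) = 0.0001056+0.000j S between n0,n3
  Y(R5) = 0.003745+0.000j S between n0,n2
  Y(C1) = 0.000+0.001811j S between n3,n2
  Y(L1) = 0.000-3.718j S between n0,n3
  V1: constraint V(n2)−V(n0) = 5.69
Assemble and solve the 4×4 MNA system:
  V(n1)=5.690+0.000j  V(n2)=5.690+0.000j  V(n3)=-0.002696+0.0004563j
  i(V1)=-0.02131-0.01031j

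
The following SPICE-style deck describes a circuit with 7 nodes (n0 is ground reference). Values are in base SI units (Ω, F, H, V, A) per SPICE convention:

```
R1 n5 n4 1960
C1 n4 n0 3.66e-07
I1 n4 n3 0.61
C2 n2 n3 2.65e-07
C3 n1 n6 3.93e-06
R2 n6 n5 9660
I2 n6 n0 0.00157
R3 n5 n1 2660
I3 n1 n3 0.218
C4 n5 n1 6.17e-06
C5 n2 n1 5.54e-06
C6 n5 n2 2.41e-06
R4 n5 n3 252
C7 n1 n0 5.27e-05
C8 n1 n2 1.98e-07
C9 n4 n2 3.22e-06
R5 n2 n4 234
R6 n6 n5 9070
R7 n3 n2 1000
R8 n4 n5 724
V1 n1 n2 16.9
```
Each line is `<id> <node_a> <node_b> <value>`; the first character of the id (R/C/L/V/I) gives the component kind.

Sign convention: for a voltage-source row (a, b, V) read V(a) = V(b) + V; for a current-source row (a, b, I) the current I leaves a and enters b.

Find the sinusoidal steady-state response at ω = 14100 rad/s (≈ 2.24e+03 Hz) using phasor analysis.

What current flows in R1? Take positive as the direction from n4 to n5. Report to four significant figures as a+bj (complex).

Element admittances at ω=14100 rad/s:
  Y(R1) = 0.0005102+0.000j S between n5,n4
  Y(C1) = 0.000+0.005161j S between n4,n0
  I1: injects 0.61 A into n3 (from n4)
  Y(C2) = 0.000+0.003737j S between n2,n3
  Y(C3) = 0.000+0.05541j S between n1,n6
  Y(R2) = 0.0001035+0.000j S between n6,n5
  I2: injects 0.00157 A into n0 (from n6)
  Y(R3) = 0.0003759+0.000j S between n5,n1
  I3: injects 0.218 A into n3 (from n1)
  Y(C4) = 0.000+0.08700j S between n5,n1
  Y(C5) = 0.000+0.07811j S between n2,n1
  Y(C6) = 0.000+0.03398j S between n5,n2
  Y(R4) = 0.003968+0.000j S between n5,n3
  Y(C7) = 0.000+0.7431j S between n1,n0
  Y(C8) = 0.000+0.002792j S between n1,n2
  Y(C9) = 0.000+0.04540j S between n4,n2
  Y(R5) = 0.004274+0.000j S between n2,n4
  Y(R6) = 0.0001103+0.000j S between n6,n5
  Y(R7) = 0.001000+0.000j S between n3,n2
  Y(R8) = 0.001381+0.000j S between n4,n5
  V1: constraint V(n1)−V(n2) = 16.9
Assemble and solve the 7×7 MNA system:
  V(n1)=0.1154-0.07880j  V(n2)=-16.78-0.07880j  V(n3)=93.39-85.48j  V(n4)=-16.62+11.65j  V(n5)=-7.080-3.260j  V(n6)=0.1029-0.02276j
  i(V1)=-0.005575-2.081j

-0.004868+0.007608j A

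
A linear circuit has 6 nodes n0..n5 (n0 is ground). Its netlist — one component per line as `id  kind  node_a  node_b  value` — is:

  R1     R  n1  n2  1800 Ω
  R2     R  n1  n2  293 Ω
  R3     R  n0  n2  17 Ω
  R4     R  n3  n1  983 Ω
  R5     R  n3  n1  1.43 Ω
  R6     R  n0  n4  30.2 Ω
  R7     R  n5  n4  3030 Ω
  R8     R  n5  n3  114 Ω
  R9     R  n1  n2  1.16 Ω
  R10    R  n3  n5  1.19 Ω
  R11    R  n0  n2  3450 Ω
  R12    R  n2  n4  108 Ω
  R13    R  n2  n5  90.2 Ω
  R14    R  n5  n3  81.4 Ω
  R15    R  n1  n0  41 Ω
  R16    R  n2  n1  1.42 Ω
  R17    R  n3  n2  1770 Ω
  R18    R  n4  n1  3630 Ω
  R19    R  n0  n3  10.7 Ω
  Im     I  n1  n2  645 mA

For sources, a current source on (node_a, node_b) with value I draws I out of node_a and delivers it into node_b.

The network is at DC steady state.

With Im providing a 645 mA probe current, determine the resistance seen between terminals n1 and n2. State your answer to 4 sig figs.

MNA unknowns: 5 node voltages V₁..V_5
R1: Y=0.0005556 on G[1,2]
R2: Y=0.003413 on G[1,2]
R3: Y=0.05882 on G[0,2]
R4: Y=0.001017 on G[3,1]
R5: Y=0.6993 on G[3,1]
R6: Y=0.03311 on G[0,4]
R7: Y=0.0003300 on G[5,4]
R8: Y=0.008772 on G[5,3]
R9: Y=0.8621 on G[1,2]
R10: Y=0.8403 on G[3,5]
R11: Y=0.0002899 on G[0,2]
R12: Y=0.009259 on G[2,4]
R13: Y=0.01109 on G[2,5]
R14: Y=0.01229 on G[5,3]
R15: Y=0.02439 on G[1,0]
R16: Y=0.7042 on G[2,1]
R17: Y=0.0005650 on G[3,2]
R18: Y=0.0002755 on G[4,1]
R19: Y=0.09346 on G[0,3]
Im: z[1]−=0.645, z[2]+=0.645
solve → V1=-0.1548, V2=0.2429, V3=-0.1311, V4=0.05037, V5=-0.1263

R_eq = 0.6166 Ω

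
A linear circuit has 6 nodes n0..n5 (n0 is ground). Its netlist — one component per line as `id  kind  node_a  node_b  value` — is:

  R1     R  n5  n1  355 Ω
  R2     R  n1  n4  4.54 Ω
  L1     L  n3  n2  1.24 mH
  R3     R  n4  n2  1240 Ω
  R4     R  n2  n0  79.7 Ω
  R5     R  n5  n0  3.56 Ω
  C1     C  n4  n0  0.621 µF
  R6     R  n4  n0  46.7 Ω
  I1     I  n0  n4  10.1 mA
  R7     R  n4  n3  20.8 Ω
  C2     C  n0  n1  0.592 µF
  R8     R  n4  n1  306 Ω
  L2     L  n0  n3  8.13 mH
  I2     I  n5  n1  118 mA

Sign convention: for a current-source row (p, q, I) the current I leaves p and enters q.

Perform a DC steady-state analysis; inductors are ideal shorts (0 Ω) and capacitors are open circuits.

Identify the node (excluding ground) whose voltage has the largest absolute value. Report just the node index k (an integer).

MNA unknowns: 5 node voltages V₁..V_5 plus 2 source currents (L1, L2)
R1: Y=0.002817 on G[5,1]
R2: Y=0.2203 on G[1,4]
L1: row V3−V2=0, i_L1 at 3,2
R3: Y=0.0008065 on G[4,2]
R4: Y=0.01255 on G[2,0]
R5: Y=0.2809 on G[5,0]
C1: Y=0.000 on G[4,0]
R6: Y=0.02141 on G[4,0]
I1: z[0]−=0.0101, z[4]+=0.0101
R7: Y=0.04808 on G[4,3]
C2: Y=0.000 on G[0,1]
R8: Y=0.003268 on G[4,1]
L2: row V0−V3=0, i_L2 at 0,3
I2: z[5]−=0.118, z[1]+=0.118
solve → V1=2.213, V2=0.000, V3=0.000, V4=1.718, V5=-0.3939
aux → i_L1=-0.001385, i_L2=-0.08397

1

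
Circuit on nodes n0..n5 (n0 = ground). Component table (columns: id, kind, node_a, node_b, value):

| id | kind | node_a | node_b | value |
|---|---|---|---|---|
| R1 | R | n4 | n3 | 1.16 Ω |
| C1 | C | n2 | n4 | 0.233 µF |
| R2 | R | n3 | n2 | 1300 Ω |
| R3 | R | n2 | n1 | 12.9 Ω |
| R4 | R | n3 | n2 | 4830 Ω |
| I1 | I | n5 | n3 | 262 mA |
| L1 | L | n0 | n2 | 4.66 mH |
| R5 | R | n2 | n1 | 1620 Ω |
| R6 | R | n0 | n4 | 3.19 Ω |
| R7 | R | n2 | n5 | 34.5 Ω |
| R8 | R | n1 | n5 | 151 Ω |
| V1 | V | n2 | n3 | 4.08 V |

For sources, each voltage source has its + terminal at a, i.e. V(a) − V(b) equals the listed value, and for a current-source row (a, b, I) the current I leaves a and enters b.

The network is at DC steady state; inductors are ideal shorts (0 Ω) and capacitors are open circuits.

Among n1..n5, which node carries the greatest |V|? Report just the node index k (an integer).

5

Apply KCL at each of the 5 non-ground nodes and solve the resulting linear system.
Node n1: branches {R3, R5, R8} → V_1 = -0.5834
Node n2: branches {C1, R2, R3, R4, L1, R5, R7, V1} → V_2 = 0.000
Node n3: branches {R1, R2, R4, I1, V1} → V_3 = -4.080
Node n4: branches {R1, C1, R6} → V_4 = -2.992
Node n5: branches {I1, R7, R8} → V_5 = -7.466
Source currents: i(L1)=-0.9379, i(V1)=-1.204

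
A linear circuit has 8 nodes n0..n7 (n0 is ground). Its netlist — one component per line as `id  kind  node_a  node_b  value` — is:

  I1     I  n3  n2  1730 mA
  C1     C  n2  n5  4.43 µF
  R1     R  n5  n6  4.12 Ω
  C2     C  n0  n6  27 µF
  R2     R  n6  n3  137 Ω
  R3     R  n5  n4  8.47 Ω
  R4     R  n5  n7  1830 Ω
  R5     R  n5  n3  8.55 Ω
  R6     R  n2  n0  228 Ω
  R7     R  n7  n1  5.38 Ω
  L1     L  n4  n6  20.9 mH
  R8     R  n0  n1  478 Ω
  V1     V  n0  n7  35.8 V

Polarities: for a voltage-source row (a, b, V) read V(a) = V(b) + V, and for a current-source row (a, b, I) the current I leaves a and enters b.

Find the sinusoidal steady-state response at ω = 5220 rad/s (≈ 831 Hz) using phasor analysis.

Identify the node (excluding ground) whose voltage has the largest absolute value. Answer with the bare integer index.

2

Element admittances at ω=5220 rad/s:
  I1: injects 1.73 A into n2 (from n3)
  Y(C1) = 0.000+0.02312j S between n2,n5
  Y(R1) = 0.2427+0.000j S between n5,n6
  Y(C2) = 0.000+0.1409j S between n0,n6
  Y(R2) = 0.007299+0.000j S between n6,n3
  Y(R3) = 0.1181+0.000j S between n5,n4
  Y(R4) = 0.0005464+0.000j S between n5,n7
  Y(R5) = 0.1170+0.000j S between n5,n3
  Y(R6) = 0.004386+0.000j S between n2,n0
  Y(R7) = 0.1859+0.000j S between n7,n1
  Y(L1) = 0.000-0.009166j S between n4,n6
  Y(R8) = 0.002092+0.000j S between n0,n1
  V1: constraint V(n0)−V(n7) = 35.8
Assemble and solve the 8×8 MNA system:
  V(n1)=-35.40+0.000j  V(n2)=15.46-70.03j  V(n3)=-11.74+1.780j  V(n4)=2.085+1.845j  V(n5)=2.180+1.852j  V(n6)=2.172+0.6284j  V(n7)=-35.80+0.000j
  i(V1)=-0.09482-0.001012j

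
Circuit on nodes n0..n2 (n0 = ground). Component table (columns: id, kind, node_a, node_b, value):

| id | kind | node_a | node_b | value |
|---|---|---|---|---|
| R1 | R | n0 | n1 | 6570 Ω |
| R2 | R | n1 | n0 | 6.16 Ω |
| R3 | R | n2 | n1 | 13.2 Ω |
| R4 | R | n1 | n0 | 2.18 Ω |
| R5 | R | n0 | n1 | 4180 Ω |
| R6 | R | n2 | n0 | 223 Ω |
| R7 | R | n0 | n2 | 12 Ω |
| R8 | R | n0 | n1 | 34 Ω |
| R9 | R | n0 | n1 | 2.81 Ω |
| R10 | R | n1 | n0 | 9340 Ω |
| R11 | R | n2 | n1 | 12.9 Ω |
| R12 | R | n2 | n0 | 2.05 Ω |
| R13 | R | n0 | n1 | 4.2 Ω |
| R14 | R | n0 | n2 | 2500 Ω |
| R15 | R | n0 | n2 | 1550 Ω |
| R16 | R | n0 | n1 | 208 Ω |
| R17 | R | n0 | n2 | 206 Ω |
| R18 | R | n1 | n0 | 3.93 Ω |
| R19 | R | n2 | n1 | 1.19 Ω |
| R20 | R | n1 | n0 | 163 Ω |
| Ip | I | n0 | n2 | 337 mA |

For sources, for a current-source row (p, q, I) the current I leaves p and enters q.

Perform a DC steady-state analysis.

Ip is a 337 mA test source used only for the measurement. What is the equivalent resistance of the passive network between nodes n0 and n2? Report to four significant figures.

MNA unknowns: 2 node voltages V₁..V_2
R1: Y=0.0001522 on G[0,1]
R2: Y=0.1623 on G[1,0]
R3: Y=0.07576 on G[2,1]
R4: Y=0.4587 on G[1,0]
R5: Y=0.0002392 on G[0,1]
R6: Y=0.004484 on G[2,0]
R7: Y=0.08333 on G[0,2]
R8: Y=0.02941 on G[0,1]
R9: Y=0.3559 on G[0,1]
R10: Y=0.0001071 on G[1,0]
R11: Y=0.07752 on G[2,1]
R12: Y=0.4878 on G[2,0]
R13: Y=0.2381 on G[0,1]
R14: Y=0.0004000 on G[0,2]
R15: Y=0.0006452 on G[0,2]
R16: Y=0.004808 on G[0,1]
R17: Y=0.004854 on G[0,2]
R18: Y=0.2545 on G[1,0]
R19: Y=0.8403 on G[2,1]
R20: Y=0.006135 on G[1,0]
Ip: z[0]−=0.337, z[2]+=0.337
solve → V1=0.1132, V2=0.2854

R_eq = 0.8468 Ω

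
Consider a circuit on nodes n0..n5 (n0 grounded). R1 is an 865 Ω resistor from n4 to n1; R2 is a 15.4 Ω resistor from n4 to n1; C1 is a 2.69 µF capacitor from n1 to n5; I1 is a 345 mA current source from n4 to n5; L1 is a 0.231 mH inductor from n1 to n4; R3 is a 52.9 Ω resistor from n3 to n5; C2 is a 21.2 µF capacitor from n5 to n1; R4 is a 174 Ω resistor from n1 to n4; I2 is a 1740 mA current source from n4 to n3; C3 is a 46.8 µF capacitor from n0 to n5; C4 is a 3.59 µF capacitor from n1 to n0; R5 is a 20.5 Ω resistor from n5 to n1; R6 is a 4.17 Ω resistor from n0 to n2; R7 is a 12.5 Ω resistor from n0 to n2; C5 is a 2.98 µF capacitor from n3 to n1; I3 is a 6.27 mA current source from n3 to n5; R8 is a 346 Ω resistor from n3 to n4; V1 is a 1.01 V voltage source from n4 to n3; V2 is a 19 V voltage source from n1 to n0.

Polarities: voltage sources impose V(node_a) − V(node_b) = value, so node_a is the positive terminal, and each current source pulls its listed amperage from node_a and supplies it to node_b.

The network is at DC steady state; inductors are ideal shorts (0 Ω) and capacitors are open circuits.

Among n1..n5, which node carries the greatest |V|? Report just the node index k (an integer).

5

Apply KCL at each of the 5 non-ground nodes and solve the resulting linear system.
Node n1: branches {R1, R2, C1, L1, C2, R4, C4, R5, C5, V2} → V_1 = 19.00
Node n2: branches {R6, R7} → V_2 = 0.000
Node n3: branches {R3, I2, C5, I3, R8, V1} → V_3 = 17.99
Node n4: branches {R1, R2, I1, L1, R4, I2, R8, V1} → V_4 = 19.00
Node n5: branches {C1, I1, R3, C2, C3, R5, I3} → V_5 = 23.91
Source currents: i(L1)=0.2394, i(V1)=-1.849, i(V2)=0.000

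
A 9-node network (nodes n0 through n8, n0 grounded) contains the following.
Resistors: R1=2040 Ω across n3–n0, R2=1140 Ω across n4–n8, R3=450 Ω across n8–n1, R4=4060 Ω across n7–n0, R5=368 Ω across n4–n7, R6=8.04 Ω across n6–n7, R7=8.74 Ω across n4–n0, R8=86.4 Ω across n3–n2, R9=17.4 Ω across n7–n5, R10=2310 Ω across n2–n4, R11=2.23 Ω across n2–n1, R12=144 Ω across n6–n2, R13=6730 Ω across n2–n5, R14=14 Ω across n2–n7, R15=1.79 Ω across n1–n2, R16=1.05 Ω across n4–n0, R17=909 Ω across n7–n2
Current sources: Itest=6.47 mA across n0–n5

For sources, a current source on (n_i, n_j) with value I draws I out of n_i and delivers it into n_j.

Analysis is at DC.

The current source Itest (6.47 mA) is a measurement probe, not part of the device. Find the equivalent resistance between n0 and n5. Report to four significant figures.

Apply KCL at each of the 8 non-ground nodes and solve the resulting linear system.
Node n1: branches {R3, R11, R15} → V_1 = 1.425
Node n2: branches {R8, R10, R11, R12, R13, R14, R15, R17} → V_2 = 1.426
Node n3: branches {R1, R8} → V_3 = 1.368
Node n4: branches {R2, R5, R7, R10, R16} → V_4 = 0.005101
Node n5: branches {R9, R13, Itest} → V_5 = 1.565
Node n6: branches {R6, R12} → V_6 = 1.451
Node n7: branches {R4, R5, R6, R9, R14, R17} → V_7 = 1.453
Node n8: branches {R2, R3} → V_8 = 1.023

R_eq = 241.9 Ω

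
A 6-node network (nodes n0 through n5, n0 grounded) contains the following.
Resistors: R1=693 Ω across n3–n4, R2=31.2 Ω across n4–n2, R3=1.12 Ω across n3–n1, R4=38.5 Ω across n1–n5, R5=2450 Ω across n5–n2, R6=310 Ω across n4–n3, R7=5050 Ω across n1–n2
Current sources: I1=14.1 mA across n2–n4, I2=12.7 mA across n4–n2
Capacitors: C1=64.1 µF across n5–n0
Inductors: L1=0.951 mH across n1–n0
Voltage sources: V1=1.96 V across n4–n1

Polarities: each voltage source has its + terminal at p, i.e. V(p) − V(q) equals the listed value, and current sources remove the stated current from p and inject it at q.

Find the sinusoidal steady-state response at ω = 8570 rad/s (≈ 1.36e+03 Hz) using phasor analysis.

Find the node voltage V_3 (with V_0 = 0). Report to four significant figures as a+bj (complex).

0.009179-0.006087j V

Element admittances at ω=8570 rad/s:
  Y(R1) = 0.001443+0.000j S between n3,n4
  I1: injects 0.0141 A into n4 (from n2)
  Y(R2) = 0.03205+0.000j S between n4,n2
  Y(R3) = 0.8929+0.000j S between n3,n1
  I2: injects 0.0127 A into n2 (from n4)
  Y(R4) = 0.02597+0.000j S between n1,n5
  Y(C1) = 0.000+0.5493j S between n5,n0
  Y(R5) = 0.0004082+0.000j S between n5,n2
  Y(L1) = 0.000-0.1227j S between n1,n0
  Y(R6) = 0.003226+0.000j S between n4,n3
  Y(R7) = 0.0001980+0.000j S between n1,n2
  V1: constraint V(n4)−V(n1) = 1.96
Assemble and solve the 6×6 MNA system:
  V(n1)=-0.001016-0.006087j  V(n2)=1.880-0.006028j  V(n3)=0.009179-0.006087j  V(n4)=1.959-0.006087j  V(n5)=-0.0002270-0.001360j
  i(V1)=-0.01024+1.894e-06j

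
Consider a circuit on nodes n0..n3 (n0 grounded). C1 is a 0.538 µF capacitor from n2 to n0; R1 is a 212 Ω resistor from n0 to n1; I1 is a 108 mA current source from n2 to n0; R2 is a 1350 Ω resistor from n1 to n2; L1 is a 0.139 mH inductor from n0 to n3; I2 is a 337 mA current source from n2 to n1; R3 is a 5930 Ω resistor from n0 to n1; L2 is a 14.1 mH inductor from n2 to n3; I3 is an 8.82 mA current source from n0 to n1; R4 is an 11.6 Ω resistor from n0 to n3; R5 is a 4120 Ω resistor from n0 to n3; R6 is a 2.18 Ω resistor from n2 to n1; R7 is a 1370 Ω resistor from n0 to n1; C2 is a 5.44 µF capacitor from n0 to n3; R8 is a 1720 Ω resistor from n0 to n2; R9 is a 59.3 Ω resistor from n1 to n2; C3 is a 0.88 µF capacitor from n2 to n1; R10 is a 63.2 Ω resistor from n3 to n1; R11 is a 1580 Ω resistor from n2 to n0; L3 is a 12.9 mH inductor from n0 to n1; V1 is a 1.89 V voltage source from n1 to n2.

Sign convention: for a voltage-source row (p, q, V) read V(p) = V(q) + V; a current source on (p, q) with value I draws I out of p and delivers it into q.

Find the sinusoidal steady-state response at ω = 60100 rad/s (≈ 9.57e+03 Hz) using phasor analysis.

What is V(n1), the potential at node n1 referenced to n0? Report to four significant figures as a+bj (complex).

-0.2322+2.963j V

Apply KCL at each of the 3 non-ground nodes and solve the resulting linear system.
Node n1: branches {R1, R2, I2, R3, I3, R6, R7, R9, C3, R10, L3, V1} → V_1 = -0.2322+2.963j
Node n2: branches {C1, I1, R2, I2, L2, R6, R8, R9, C3, R11, V1} → V_2 = -2.122+2.963j
Node n3: branches {L1, L2, R4, R5, C2, R10} → V_3 = 0.1919+0.09613j
Source currents: i(V1)=-0.5502-0.1622j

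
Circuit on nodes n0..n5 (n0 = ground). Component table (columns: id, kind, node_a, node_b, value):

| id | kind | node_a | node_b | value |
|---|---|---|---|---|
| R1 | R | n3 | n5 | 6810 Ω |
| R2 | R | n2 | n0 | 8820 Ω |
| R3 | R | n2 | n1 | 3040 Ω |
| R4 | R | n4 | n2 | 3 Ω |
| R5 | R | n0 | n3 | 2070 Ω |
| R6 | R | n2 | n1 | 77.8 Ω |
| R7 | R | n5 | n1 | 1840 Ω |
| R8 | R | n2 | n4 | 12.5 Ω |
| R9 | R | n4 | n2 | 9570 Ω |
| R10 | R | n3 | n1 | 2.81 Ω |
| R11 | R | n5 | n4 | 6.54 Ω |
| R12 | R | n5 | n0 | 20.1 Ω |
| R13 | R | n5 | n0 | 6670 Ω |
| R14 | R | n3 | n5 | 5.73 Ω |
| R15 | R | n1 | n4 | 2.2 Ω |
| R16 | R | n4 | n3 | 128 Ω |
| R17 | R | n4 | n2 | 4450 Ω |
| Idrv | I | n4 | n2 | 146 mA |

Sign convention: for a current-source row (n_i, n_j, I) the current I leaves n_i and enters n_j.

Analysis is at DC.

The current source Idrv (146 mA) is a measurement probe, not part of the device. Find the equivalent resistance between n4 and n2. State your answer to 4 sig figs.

Apply KCL at each of the 5 non-ground nodes and solve the resulting linear system.
Node n1: branches {R3, R6, R7, R10, R15} → V_1 = 0.003874
Node n2: branches {R2, R3, R4, R6, R8, R9, R17, Idrv} → V_2 = 0.3377
Node n3: branches {R1, R5, R10, R14, R16} → V_3 = 0.002237
Node n4: branches {R4, R8, R9, R11, R15, R16, R17, Idrv} → V_4 = -0.004520
Node n5: branches {R1, R7, R11, R12, R13, R14} → V_5 = -0.0007889

R_eq = 2.344 Ω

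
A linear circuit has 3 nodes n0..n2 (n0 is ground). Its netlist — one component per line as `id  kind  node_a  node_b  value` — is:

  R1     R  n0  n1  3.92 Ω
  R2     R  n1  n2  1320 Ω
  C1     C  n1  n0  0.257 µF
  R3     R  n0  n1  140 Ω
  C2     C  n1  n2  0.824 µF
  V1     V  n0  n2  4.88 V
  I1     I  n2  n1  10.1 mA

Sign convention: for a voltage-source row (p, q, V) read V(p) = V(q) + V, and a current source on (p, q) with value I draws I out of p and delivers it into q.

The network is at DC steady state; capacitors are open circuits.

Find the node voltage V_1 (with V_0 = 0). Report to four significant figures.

0.02435 V

Element admittances at DC:
  Y(R1) = 0.2551 S between n0,n1
  Y(R2) = 0.0007576 S between n1,n2
  Y(C1) = 0.000 S between n1,n0
  Y(R3) = 0.007143 S between n0,n1
  Y(C2) = 0.000 S between n1,n2
  V1: constraint V(n0)−V(n2) = 4.88
  I1: injects 0.0101 A into n1 (from n2)
Assemble and solve the 3×3 MNA system:
  V(n1)=0.02435  V(n2)=-4.880
  i(V1)=0.006385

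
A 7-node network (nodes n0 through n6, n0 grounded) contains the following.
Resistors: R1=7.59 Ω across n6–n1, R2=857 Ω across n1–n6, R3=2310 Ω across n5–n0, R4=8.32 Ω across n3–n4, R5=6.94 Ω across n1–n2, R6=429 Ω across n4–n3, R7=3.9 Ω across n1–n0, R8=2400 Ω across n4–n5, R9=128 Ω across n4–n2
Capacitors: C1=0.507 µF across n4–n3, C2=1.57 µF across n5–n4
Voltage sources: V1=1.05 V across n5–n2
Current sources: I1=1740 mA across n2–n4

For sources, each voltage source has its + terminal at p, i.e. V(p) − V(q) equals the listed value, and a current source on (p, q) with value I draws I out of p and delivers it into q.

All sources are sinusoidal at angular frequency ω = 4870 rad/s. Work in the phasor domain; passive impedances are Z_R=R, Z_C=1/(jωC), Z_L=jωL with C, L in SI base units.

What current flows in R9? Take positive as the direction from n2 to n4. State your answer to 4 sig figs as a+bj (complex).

-0.8906+0.8198j A

MNA unknowns: 6 node voltages V₁..V_6 plus 1 source current (V1)
R1: Y=0.1318+0.000j on G[6,1]
R2: Y=0.001167+0.000j on G[1,6]
R3: Y=0.0004329+0.000j on G[5,0]
R4: Y=0.1202+0.000j on G[3,4]
R5: Y=0.1441+0.000j on G[1,2]
R6: Y=0.002331+0.000j on G[4,3]
R7: Y=0.2564+0.000j on G[1,0]
R8: Y=0.0004167+0.000j on G[4,5]
C1: Y=0.000+0.002469j on G[4,3]
C2: Y=0.000+0.007646j on G[5,4]
R9: Y=0.007812+0.000j on G[4,2]
V1: row V5−V2=1.05, i_V1 at 5,2
I1: z[2]−=1.74, z[4]+=1.74
solve → V1=-0.001764+0.000j, V2=-0.004904+0.000j, V3=114.0-104.9j, V4=114.0-104.9j, V5=1.045+0.000j, V6=-0.001764+0.000j
aux → i_V1=0.8490+0.8198j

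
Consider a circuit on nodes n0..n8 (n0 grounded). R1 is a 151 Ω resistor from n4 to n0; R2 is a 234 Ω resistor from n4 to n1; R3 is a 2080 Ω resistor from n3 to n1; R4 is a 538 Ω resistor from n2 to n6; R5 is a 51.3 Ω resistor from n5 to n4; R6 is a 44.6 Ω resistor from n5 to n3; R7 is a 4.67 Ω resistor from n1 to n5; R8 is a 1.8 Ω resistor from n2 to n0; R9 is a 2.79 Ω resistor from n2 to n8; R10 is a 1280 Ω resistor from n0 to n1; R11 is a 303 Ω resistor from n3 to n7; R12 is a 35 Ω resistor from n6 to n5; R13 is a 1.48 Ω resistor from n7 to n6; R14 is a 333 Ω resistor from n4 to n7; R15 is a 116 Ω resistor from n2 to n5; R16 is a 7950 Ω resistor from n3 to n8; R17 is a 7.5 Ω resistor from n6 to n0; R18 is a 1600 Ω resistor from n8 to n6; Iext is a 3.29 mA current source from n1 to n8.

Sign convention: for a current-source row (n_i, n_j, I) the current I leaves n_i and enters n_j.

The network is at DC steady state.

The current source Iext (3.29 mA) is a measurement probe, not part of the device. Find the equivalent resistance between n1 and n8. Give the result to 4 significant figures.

MNA unknowns: 8 node voltages V₁..V_8
R1: Y=0.006623 on G[4,0]
R2: Y=0.004274 on G[4,1]
R3: Y=0.0004808 on G[3,1]
R4: Y=0.001859 on G[2,6]
R5: Y=0.01949 on G[5,4]
R6: Y=0.02242 on G[5,3]
R7: Y=0.2141 on G[1,5]
R8: Y=0.5556 on G[2,0]
R9: Y=0.3584 on G[2,8]
R10: Y=0.0007813 on G[0,1]
R11: Y=0.003300 on G[3,7]
R12: Y=0.02857 on G[6,5]
R13: Y=0.6757 on G[7,6]
R14: Y=0.003003 on G[4,7]
R15: Y=0.008621 on G[2,5]
R16: Y=0.0001258 on G[3,8]
R17: Y=0.1333 on G[6,0]
R18: Y=0.0006250 on G[8,6]
Iext: z[1]−=0.00329, z[8]+=0.00329
solve → V1=-0.09250, V2=0.004520, V3=-0.07020, V4=-0.05891, V5=-0.07820, V6=-0.01537, V7=-0.01582, V8=0.01362

R_eq = 32.26 Ω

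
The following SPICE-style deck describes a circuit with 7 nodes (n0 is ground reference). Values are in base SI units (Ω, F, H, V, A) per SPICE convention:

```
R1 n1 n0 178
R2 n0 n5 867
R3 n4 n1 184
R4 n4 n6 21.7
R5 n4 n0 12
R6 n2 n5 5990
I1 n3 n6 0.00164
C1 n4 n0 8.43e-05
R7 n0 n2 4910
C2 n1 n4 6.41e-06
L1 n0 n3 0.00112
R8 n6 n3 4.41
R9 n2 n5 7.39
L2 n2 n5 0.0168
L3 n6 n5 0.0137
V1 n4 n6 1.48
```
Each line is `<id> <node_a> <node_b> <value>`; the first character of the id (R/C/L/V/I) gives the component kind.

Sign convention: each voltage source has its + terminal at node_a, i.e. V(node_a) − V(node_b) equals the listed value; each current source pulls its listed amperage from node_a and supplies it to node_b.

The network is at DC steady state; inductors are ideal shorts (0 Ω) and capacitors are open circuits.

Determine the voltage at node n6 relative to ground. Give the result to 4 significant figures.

-0.4003 V

Element admittances at DC:
  Y(R1) = 0.005618 S between n1,n0
  Y(R2) = 0.001153 S between n0,n5
  Y(R3) = 0.005435 S between n4,n1
  Y(R4) = 0.04608 S between n4,n6
  Y(R5) = 0.08333 S between n4,n0
  Y(R6) = 0.0001669 S between n2,n5
  I1: injects 0.00164 A into n6 (from n3)
  Y(C1) = 0.000 S between n4,n0
  Y(R7) = 0.0002037 S between n0,n2
  Y(C2) = 0.000 S between n1,n4
  L1: short n0↔n3 (DC inductor)
  Y(R8) = 0.2268 S between n6,n3
  Y(R9) = 0.1353 S between n2,n5
  L2: short n2↔n5 (DC inductor)
  L3: short n6↔n5 (DC inductor)
  V1: constraint V(n4)−V(n6) = 1.48
Assemble and solve the 10×10 MNA system:
  V(n1)=0.5309  V(n2)=-0.4003  V(n3)=0.000  V(n4)=1.080  V(n5)=-0.4003  V(n6)=-0.4003
  i(L1)=0.09241  i(L2)=8.153e-05  i(L3)=-0.0005432  i(V1)=-0.1612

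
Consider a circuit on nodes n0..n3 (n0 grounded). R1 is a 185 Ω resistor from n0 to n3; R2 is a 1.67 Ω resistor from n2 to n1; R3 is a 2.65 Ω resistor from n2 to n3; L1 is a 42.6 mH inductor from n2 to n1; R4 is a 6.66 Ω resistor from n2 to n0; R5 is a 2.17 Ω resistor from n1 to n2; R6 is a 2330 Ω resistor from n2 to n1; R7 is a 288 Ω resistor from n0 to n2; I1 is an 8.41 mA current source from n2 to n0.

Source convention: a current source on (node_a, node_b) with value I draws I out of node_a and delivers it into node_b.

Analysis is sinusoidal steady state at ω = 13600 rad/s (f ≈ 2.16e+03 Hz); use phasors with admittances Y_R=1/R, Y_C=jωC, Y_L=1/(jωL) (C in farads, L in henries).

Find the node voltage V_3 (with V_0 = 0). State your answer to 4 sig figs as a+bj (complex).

MNA unknowns: 3 node voltages V₁..V_3
R1: Y=0.005405+0.000j on G[0,3]
R2: Y=0.5988+0.000j on G[2,1]
R3: Y=0.3774+0.000j on G[2,3]
L1: Y=0.000-0.001726j on G[2,1]
R4: Y=0.1502+0.000j on G[2,0]
R5: Y=0.4608+0.000j on G[1,2]
R6: Y=0.0004292+0.000j on G[2,1]
R7: Y=0.003472+0.000j on G[0,2]
I1: z[2]−=0.00841, z[0]+=0.00841
solve → V1=-0.05291+0.000j, V2=-0.05291+0.000j, V3=-0.05216+0.000j

-0.05216+0.000j V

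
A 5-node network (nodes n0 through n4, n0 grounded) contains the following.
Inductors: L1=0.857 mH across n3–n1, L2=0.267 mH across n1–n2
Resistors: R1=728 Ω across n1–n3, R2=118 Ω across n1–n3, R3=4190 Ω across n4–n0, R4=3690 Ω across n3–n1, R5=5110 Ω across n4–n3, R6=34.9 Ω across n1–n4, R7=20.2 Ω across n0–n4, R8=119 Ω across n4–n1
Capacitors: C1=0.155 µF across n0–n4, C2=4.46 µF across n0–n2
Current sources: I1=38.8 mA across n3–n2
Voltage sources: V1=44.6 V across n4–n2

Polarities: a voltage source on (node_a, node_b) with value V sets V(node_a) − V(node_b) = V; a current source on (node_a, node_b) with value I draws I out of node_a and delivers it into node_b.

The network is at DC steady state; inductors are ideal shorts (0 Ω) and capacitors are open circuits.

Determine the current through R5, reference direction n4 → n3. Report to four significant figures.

0.008728 A

MNA unknowns: 4 node voltages V₁..V_4 plus 3 source currents (L1, L2, V1)
L1: row V3−V1=0, i_L1 at 3,1
R1: Y=0.001374 on G[1,3]
R2: Y=0.008475 on G[1,3]
R3: Y=0.0002387 on G[4,0]
C1: Y=0.000 on G[0,4]
I1: z[3]−=0.0388, z[2]+=0.0388
R4: Y=0.0002710 on G[3,1]
C2: Y=0.000 on G[0,2]
L2: row V1−V2=0, i_L2 at 1,2
R5: Y=0.0001957 on G[4,3]
R6: Y=0.02865 on G[1,4]
R7: Y=0.04950 on G[0,4]
R8: Y=0.008403 on G[4,1]
V1: row V4−V2=44.6, i_V1 at 4,2
solve → V1=-44.60, V2=-44.60, V3=-44.60, V4=0.000
aux → i_L1=-0.03007, i_L2=1.623, i_V1=-1.661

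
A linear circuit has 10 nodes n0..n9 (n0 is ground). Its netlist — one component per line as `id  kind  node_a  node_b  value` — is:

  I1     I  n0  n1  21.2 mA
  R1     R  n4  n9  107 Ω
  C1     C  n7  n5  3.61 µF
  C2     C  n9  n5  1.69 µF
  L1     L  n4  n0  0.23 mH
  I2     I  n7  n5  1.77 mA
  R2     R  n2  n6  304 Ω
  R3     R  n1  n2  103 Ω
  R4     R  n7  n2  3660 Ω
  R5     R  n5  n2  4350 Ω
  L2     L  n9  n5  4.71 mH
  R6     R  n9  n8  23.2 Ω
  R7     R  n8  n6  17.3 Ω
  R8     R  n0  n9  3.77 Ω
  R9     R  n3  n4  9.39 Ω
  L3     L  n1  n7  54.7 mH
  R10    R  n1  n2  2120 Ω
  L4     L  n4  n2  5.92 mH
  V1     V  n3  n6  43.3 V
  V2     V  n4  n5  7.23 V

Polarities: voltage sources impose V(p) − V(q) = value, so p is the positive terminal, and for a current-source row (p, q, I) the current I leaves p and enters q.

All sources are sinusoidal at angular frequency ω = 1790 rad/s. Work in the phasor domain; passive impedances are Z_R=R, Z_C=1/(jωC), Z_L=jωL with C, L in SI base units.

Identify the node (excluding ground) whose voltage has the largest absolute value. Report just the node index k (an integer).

6

Element admittances at ω=1790 rad/s:
  I1: injects 0.0212 A into n1 (from n0)
  Y(R1) = 0.009346+0.000j S between n4,n9
  Y(C1) = 0.000+0.006462j S between n7,n5
  Y(C2) = 0.000+0.003025j S between n9,n5
  Y(L1) = 0.000-2.429j S between n4,n0
  I2: injects 0.00177 A into n5 (from n7)
  Y(R2) = 0.003289+0.000j S between n2,n6
  Y(R3) = 0.009709+0.000j S between n1,n2
  Y(R4) = 0.0002732+0.000j S between n7,n2
  Y(R5) = 0.0002299+0.000j S between n5,n2
  Y(L2) = 0.000-0.1186j S between n9,n5
  Y(R6) = 0.04310+0.000j S between n9,n8
  Y(R7) = 0.05780+0.000j S between n8,n6
  Y(R8) = 0.2653+0.000j S between n0,n9
  Y(R9) = 0.1065+0.000j S between n3,n4
  Y(L3) = 0.000-0.01021j S between n1,n7
  Y(R10) = 0.0004717+0.000j S between n1,n2
  Y(L4) = 0.000-0.09437j S between n4,n2
  V1: constraint V(n3)−V(n6) = 43.3
  V2: constraint V(n4)−V(n5) = 7.23
Assemble and solve the 11×11 MNA system:
  V(n1)=-5.220-3.938j  V(n2)=0.3834-1.487j  V(n3)=8.543+0.5331j  V(n4)=0.1648+0.3694j  V(n5)=-7.065+0.3694j  V(n6)=-34.76+0.5331j  V(n7)=-2.777-11.60j  V(n8)=-21.32+0.9499j  V(n9)=-3.302+1.509j
  i(V1)=-0.8923-0.01744j  i(V2)=-0.2125+0.4077j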